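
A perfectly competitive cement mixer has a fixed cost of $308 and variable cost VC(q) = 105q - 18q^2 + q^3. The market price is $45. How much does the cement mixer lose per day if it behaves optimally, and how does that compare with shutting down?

AVC = 105 - 18q + q^2 has its minimum $24 at q = 9; price $45 clears that bar, so the firm operates.
With MC = 105 - 36q + 3q^2, P = MC on the upward-sloping part at q* = 10.
TR = 45·10 = 450. TC = 308 + 250 = 558. Profit = 450 − 558 = -$108.
By producing, the firm covers all variable cost plus $200 of fixed cost; shutting down would lose the full $308.

Profit = -$108 at q = 10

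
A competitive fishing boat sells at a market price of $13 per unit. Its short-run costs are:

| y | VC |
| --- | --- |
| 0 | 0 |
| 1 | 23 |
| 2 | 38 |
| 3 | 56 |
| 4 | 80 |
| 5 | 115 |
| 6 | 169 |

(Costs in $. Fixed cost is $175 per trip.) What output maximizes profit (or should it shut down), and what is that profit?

y = 0 (shut down); profit = -$175

Profit at each row (π = 13y − TC): y=0: -175; y=1: -185; y=2: -187; y=3: -192; y=4: -203; y=5: -225; y=6: -266.
Profit is highest at y = 0. Equivalently, the lowest AVC in the table is 56/3 ≈ $18.67 at y = 3, and P = $13 falls below it — price never covers variable cost, so the firm shuts down and loses only its fixed cost.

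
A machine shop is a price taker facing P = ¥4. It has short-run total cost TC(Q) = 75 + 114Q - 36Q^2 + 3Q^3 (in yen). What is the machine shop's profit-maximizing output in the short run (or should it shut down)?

Variable cost is VC = 114Q - 36Q^2 + 3Q^3, so AVC = VC/Q = 114 - 36Q + 3Q^2 and MC = dTC/dQ = 114 - 72Q + 9Q^2.
The AVC parabola has its vertex at Q = 36/6 = 6, where AVC = 114 - 36·6 + 3·6^2 = ¥6.
With P < min AVC (¥4 < ¥6), every unit sold adds to the loss.
The firm minimizes its loss by shutting down and losing only its fixed cost of ¥75.

Shut down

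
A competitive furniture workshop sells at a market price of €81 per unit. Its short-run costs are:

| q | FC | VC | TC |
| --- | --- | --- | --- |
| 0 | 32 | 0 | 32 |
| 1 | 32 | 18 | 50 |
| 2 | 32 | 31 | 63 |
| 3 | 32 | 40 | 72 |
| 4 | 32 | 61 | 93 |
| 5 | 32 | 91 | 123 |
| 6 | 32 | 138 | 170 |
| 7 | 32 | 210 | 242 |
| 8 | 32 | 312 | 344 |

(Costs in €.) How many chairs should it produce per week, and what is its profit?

Tabulate TR − TC: q=0: -32; q=1: 31; q=2: 99; q=3: 171; q=4: 231; q=5: 282; q=6: 316; q=7: 325; q=8: 304.
Profit is maximized at q = 7. AVC there is 210/7 = €30 ≤ P, so producing beats shutting down (which would give -€32).

q = 7; profit = €325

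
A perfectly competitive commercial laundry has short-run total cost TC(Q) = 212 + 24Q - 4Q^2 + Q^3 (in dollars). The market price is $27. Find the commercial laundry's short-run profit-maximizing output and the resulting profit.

Profit = -$194 at Q = 3

AVC = 24 - 4Q + Q^2; min AVC = $20 at Q = 2. Since P = $27 ≥ min AVC, the firm produces.
MC = 24 - 8Q + 3Q^2. Setting P = MC and taking the root on the rising branch gives Q* = 3.
TR = 27·3 = 81. TC = 212 + 63 = 275. Profit = 81 − 275 = -$194.
Shutting down would mean losing the fixed cost of $212, so operating at a loss of $194 is better by $18.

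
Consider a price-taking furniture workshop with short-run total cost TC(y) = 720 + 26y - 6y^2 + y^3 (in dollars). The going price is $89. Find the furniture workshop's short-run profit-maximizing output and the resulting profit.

Profit = -$328 at y = 7

AVC = 26 - 6y + y^2 has its minimum $17 at y = 3; price $89 clears that bar, so the firm operates.
MC = 26 - 12y + 3y^2. Setting P = MC and taking the root on the rising branch gives y* = 7.
TR = 89·7 = 623. TC = 720 + 231 = 951. Profit = 623 − 951 = -$328.
By producing, the firm covers all variable cost plus $392 of fixed cost; shutting down would lose the full $720.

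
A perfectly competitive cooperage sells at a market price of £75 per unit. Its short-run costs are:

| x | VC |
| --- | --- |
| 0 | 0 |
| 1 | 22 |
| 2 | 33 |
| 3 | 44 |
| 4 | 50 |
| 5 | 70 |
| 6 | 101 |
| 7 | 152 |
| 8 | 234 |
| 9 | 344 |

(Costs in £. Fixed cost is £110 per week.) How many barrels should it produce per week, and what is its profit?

Tabulate TR − TC: x=0: -110; x=1: -57; x=2: 7; x=3: 71; x=4: 140; x=5: 195; x=6: 239; x=7: 263; x=8: 256; x=9: 221.
Profit is maximized at x = 7. AVC there is 152/7 = £21.71 ≤ P, so producing beats shutting down (which would give -£110).

x = 7; profit = £263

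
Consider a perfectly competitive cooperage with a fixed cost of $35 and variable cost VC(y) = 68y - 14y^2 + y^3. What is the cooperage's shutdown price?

$19 per unit

Short-run supply begins at min AVC. From VC = 68y - 14y^2 + y^3, AVC = 68 - 14y + y^2.
dAVC/dy = -14 + 2y = 0 gives y = 7. min AVC = 68 - 14·7 + 7^2 = 19.
For P < $19 the firm produces nothing.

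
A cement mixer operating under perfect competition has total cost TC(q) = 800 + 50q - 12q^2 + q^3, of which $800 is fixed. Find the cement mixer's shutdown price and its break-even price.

Shutdown price = $14; break-even price = $110

AVC = 50 - 12q + q^2; minimized at q = 6, giving min AVC = $14. That is the shutdown price.
ATC = 800/q + 50 - 12q + q^2. Setting dATC/dq = −800/q^2 − 12 + 2q = 0 gives q = 10 (since 2·10^3 − 12·10^2 = 800).
min ATC = 800/10 + 50 − 12·10 + 10^2 = $110. That is the break-even price.
Between these two prices the firm operates at a loss; above $110 it earns a profit.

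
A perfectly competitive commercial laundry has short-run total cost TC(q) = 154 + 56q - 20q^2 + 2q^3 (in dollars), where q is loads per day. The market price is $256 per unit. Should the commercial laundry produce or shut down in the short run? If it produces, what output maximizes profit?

From TC, MC = TC'(q) = 56 - 40q + 6q^2 and AVC = VC/q = 56 - 20q + 2q^2.
AVC is minimized where dAVC/dq = -20 + 4q = 0, at q = 5; min AVC = 56 - 20·5 + 2·5^2 = $6.
Since P = $256 ≥ min AVC = $6, price covers variable cost and the firm should produce.
Solving P = MC: -200 - 40q + 6q^2 = 0 ⇒ q = -10/3 or 10. On the upward-sloping branch, q* = 10.
Check: AVC at q = 10 is $56 ≤ P, so revenue covers variable cost.
Profit = P·q − TC = 256·10 − 714 = $1846.

Produce at q = 10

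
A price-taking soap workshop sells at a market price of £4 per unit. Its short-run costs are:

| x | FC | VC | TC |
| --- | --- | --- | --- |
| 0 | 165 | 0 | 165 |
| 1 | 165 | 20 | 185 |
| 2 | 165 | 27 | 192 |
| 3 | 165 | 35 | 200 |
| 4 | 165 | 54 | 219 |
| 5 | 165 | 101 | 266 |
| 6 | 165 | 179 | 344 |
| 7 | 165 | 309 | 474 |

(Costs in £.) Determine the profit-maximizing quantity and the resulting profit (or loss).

x = 0 (shut down); profit = -£165

Compute π = P·x − TC at each output: x=0: -165; x=1: -181; x=2: -184; x=3: -188; x=4: -203; x=5: -246; x=6: -320; x=7: -446.
Profit is highest at x = 0. Equivalently, the lowest AVC in the table is 35/3 ≈ £11.67 at x = 3, and P = £4 falls below it — price never covers variable cost, so the firm shuts down and loses only its fixed cost.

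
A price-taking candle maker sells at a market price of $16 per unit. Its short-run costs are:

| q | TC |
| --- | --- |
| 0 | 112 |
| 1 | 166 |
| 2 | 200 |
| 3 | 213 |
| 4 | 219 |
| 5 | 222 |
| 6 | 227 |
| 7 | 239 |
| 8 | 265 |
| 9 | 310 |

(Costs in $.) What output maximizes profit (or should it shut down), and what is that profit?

Profit at each row (π = 16q − TC): q=0: -112; q=1: -150; q=2: -168; q=3: -165; q=4: -155; q=5: -142; q=6: -131; q=7: -127; q=8: -137; q=9: -166.
Profit is highest at q = 0. Equivalently, the lowest AVC in the table is 127/7 ≈ $18.14 at q = 7, and P = $16 falls below it — price never covers variable cost, so the firm shuts down and loses only its fixed cost.

q = 0 (shut down); profit = -$112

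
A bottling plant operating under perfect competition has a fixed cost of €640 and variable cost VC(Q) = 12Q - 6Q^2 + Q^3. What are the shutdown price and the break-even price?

Shutdown price = min AVC. AVC = 12 - 6Q + Q^2, with vertex at Q = 3 and minimum €3.
ATC = 640/Q + 12 - 6Q + Q^2. Setting dATC/dQ = −640/Q^2 − 6 + 2Q = 0 gives Q = 8 (since 2·8^3 − 6·8^2 = 640).
min ATC = 640/8 + 12 − 6·8 + 8^2 = €108. That is the break-even price.
For €3 ≤ P < €108 the firm produces at a loss; below €3 it shuts down.

Shutdown price = €3; break-even price = €108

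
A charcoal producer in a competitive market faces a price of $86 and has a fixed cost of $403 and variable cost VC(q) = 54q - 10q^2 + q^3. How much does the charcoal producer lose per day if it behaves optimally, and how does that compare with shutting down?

AVC = 54 - 10q + q^2 has its minimum $29 at q = 5; price $86 clears that bar, so the firm operates.
With MC = 54 - 20q + 3q^2, P = MC on the upward-sloping part at q* = 8.
TR = 86·8 = 688. TC = 403 + 304 = 707. Profit = 688 − 707 = -$19.
That loss of $19 beats the $403 the firm would lose by shutting down; producing recovers $384 of fixed cost.

Profit = -$19 at q = 8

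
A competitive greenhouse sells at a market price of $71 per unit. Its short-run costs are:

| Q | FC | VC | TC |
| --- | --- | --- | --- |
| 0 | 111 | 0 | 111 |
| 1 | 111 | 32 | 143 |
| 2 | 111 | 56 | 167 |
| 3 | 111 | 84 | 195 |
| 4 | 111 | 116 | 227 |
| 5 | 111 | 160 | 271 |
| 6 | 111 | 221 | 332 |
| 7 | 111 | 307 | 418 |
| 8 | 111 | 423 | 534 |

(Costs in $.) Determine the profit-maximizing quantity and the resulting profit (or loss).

Profit at each row (π = 71Q − TC): Q=0: -111; Q=1: -72; Q=2: -25; Q=3: 18; Q=4: 57; Q=5: 84; Q=6: 94; Q=7: 79; Q=8: 34.
Profit is maximized at Q = 6. AVC there is 221/6 = $36.83 ≤ P, so producing beats shutting down (which would give -$111).

Q = 6; profit = $94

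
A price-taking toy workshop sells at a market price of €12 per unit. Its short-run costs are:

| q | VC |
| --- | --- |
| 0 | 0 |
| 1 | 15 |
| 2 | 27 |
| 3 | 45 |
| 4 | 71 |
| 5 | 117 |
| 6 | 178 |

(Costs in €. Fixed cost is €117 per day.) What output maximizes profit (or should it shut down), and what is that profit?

Compute π = P·q − TC at each output: q=0: -117; q=1: -120; q=2: -120; q=3: -126; q=4: -140; q=5: -174; q=6: -223.
Profit is highest at q = 0. Equivalently, the lowest AVC in the table is 27/2 ≈ €13.50 at q = 2, and P = €12 falls below it — price never covers variable cost, so the firm shuts down and loses only its fixed cost.

q = 0 (shut down); profit = -€117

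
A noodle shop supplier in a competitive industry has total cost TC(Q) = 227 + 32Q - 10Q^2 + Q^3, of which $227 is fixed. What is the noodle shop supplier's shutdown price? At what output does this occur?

$7 per unit, at Q = 5

Short-run supply begins at min AVC. From VC = 32Q - 10Q^2 + Q^3, AVC = 32 - 10Q + Q^2.
dAVC/dQ = -10 + 2Q = 0 gives Q = 5. min AVC = 32 - 10·5 + 5^2 = 7.
For P < $7 the firm produces nothing.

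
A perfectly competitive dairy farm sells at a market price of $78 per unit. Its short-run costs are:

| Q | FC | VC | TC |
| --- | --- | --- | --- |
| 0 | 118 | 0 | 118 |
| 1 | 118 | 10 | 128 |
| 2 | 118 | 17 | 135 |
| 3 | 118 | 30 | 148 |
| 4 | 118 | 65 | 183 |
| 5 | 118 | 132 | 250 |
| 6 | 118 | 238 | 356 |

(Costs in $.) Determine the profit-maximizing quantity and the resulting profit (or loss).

Profit at each row (π = 78Q − TC): Q=0: -118; Q=1: -50; Q=2: 21; Q=3: 86; Q=4: 129; Q=5: 140; Q=6: 112.
Profit is maximized at Q = 5. AVC there is 132/5 = $26.40 ≤ P, so producing beats shutting down (which would give -$118).

Q = 5; profit = $140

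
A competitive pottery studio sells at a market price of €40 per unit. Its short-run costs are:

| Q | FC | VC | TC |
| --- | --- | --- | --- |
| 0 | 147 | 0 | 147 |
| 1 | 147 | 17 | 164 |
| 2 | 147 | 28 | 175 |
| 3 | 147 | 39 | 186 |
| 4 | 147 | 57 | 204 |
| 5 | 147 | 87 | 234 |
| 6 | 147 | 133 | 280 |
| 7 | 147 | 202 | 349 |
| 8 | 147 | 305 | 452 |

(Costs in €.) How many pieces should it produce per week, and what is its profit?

Q = 5; profit = -€34

Profit at each row (π = 40Q − TC): Q=0: -147; Q=1: -124; Q=2: -95; Q=3: -66; Q=4: -44; Q=5: -34; Q=6: -40; Q=7: -69; Q=8: -132.
Profit is maximized at Q = 5. AVC there is 87/5 = €17.40 ≤ P, so producing beats shutting down (which would give -€147).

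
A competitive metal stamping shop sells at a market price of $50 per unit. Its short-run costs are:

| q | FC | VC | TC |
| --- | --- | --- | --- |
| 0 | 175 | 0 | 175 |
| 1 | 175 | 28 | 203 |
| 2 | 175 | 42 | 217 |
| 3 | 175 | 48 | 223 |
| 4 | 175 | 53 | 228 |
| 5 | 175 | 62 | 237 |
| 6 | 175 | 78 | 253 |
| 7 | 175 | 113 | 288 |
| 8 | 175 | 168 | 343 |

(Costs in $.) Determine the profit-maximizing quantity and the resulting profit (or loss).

q = 7; profit = $62

Tabulate TR − TC: q=0: -175; q=1: -153; q=2: -117; q=3: -73; q=4: -28; q=5: 13; q=6: 47; q=7: 62; q=8: 57.
Profit is maximized at q = 7. AVC there is 113/7 = $16.14 ≤ P, so producing beats shutting down (which would give -$175).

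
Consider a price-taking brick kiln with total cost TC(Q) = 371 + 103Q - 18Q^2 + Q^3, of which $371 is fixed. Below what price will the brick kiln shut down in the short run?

Short-run supply begins at min AVC. From VC = 103Q - 18Q^2 + Q^3, AVC = 103 - 18Q + Q^2.
dAVC/dQ = -18 + 2Q = 0 gives Q = 9. min AVC = 103 - 18·9 + 9^2 = 22.
So the shutdown price is $22.

$22 per unit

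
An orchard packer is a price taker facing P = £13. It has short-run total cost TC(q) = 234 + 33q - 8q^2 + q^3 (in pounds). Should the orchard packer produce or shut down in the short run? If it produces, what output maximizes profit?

Shut down

Strip out fixed cost: VC = 33q - 8q^2 + q^3. Then AVC = 33 - 8q + q^2 and MC = 33 - 16q + 3q^2.
AVC hits its minimum where MC = AVC, at q = 4, giving min AVC = 33 - 8·4 + 4^2 = £17.
With P < min AVC (£13 < £17), every unit sold adds to the loss.
The firm minimizes its loss by shutting down and losing only its fixed cost of £234.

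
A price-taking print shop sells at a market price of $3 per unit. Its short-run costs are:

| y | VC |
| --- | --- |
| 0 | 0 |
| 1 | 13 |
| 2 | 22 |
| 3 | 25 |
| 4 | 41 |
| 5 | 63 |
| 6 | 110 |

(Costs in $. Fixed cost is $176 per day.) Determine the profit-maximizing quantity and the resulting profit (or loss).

y = 0 (shut down); profit = -$176

Profit at each row (π = 3y − TC): y=0: -176; y=1: -186; y=2: -192; y=3: -192; y=4: -205; y=5: -224; y=6: -268.
Profit is highest at y = 0. Equivalently, the lowest AVC in the table is 25/3 ≈ $8.33 at y = 3, and P = $3 falls below it — price never covers variable cost, so the firm shuts down and loses only its fixed cost.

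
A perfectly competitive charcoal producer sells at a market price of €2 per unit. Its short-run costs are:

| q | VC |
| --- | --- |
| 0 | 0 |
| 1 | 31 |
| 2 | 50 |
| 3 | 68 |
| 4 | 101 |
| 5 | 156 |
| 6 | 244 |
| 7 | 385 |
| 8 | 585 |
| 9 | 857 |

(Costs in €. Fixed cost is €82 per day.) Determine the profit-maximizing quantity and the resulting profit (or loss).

Tabulate TR − TC: q=0: -82; q=1: -111; q=2: -128; q=3: -144; q=4: -175; q=5: -228; q=6: -314; q=7: -453; q=8: -651; q=9: -921.
Profit is highest at q = 0. Equivalently, the lowest AVC in the table is 68/3 ≈ €22.67 at q = 3, and P = €2 falls below it — price never covers variable cost, so the firm shuts down and loses only its fixed cost.

q = 0 (shut down); profit = -€82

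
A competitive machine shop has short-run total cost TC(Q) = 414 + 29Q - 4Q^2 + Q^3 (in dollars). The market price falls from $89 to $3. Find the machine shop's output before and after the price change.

Output falls from 6 to 0 (the firm shuts down)

MC = 29 - 8Q + 3Q^2; the shutdown threshold is min AVC = $25 (at Q = 2).
With P = $89 above the shutdown price, P = MC gives Q = 6.
At P = $3 < min AVC = $25, price no longer covers variable cost at any output, so the firm shuts down: Q = 0.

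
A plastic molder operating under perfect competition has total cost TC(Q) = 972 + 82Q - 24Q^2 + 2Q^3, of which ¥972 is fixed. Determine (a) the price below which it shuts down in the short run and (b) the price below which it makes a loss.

Shutdown price = min AVC. AVC = 82 - 24Q + 2Q^2, with vertex at Q = 6 and minimum ¥10.
ATC = 972/Q + 82 - 24Q + 2Q^2. Setting dATC/dQ = −972/Q^2 − 24 + 4Q = 0 gives Q = 9 (since 4·9^3 − 24·9^2 = 972).
min ATC = 972/9 + 82 − 24·9 + 2·9^2 = ¥136. That is the break-even price.
For ¥10 ≤ P < ¥136 the firm produces at a loss; below ¥10 it shuts down.

Shutdown price = ¥10; break-even price = ¥136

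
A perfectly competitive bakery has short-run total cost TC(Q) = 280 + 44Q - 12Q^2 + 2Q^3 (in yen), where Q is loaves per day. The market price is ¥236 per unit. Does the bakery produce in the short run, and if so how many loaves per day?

Produce at Q = 8

Variable cost is VC = 44Q - 12Q^2 + 2Q^3, so AVC = VC/Q = 44 - 12Q + 2Q^2 and MC = dTC/dQ = 44 - 24Q + 6Q^2.
The AVC parabola has its vertex at Q = 12/4 = 3, where AVC = 44 - 12·3 + 2·3^2 = ¥26.
Because ¥236 ≥ ¥26, revenue can cover variable cost; the firm operates.
P = MC gives -192 - 24Q + 6Q^2 = 0, with roots -4 and 8. Take the larger (rising MC): Q* = 8.
Check: AVC at Q = 8 is ¥76 ≤ P, so revenue covers variable cost.
Profit = P·Q − TC = 236·8 − 888 = ¥1000.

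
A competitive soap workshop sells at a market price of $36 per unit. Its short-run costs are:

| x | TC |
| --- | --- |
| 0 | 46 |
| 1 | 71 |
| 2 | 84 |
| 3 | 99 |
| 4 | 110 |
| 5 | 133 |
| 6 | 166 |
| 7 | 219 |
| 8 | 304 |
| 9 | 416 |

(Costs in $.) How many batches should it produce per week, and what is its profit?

Profit at each row (π = 36x − TC): x=0: -46; x=1: -35; x=2: -12; x=3: 9; x=4: 34; x=5: 47; x=6: 50; x=7: 33; x=8: -16; x=9: -92.
Profit is maximized at x = 6. AVC there is 120/6 = $20 ≤ P, so producing beats shutting down (which would give -$46).

x = 6; profit = $50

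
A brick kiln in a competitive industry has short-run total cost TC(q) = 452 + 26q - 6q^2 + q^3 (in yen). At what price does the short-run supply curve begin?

¥17 per unit

The firm shuts down when price falls below the minimum of average variable cost. AVC = VC/q = 26 - 6q + q^2.
At the minimum of AVC, MC = AVC. MC = 26 - 12q + 3q^2; setting MC = AVC gives 2q^2 - 6q = 0, so q = 3. min AVC = 17.
For P < ¥17 the firm produces nothing.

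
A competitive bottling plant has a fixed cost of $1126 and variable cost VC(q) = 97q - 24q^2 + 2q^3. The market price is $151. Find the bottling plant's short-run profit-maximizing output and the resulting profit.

AVC = 97 - 24q + 2q^2; min AVC = $25 at q = 6. Since P = $151 ≥ min AVC, the firm produces.
With MC = 97 - 48q + 6q^2, P = MC on the upward-sloping part at q* = 9.
TR = 151·9 = 1359. TC = 1126 + 387 = 1513. Profit = 1359 − 1513 = -$154.
Shutting down would mean losing the fixed cost of $1126, so operating at a loss of $154 is better by $972.

Profit = -$154 at q = 9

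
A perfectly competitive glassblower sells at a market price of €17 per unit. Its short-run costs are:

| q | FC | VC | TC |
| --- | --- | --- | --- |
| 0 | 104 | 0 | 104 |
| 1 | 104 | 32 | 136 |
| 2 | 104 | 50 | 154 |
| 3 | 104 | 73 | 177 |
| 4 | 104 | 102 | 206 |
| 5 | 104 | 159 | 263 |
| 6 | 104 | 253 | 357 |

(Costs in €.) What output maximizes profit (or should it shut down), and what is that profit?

Profit at each row (π = 17q − TC): q=0: -104; q=1: -119; q=2: -120; q=3: -126; q=4: -138; q=5: -178; q=6: -255.
Profit is highest at q = 0. Equivalently, the lowest AVC in the table is 73/3 ≈ €24.33 at q = 3, and P = €17 falls below it — price never covers variable cost, so the firm shuts down and loses only its fixed cost.

q = 0 (shut down); profit = -€104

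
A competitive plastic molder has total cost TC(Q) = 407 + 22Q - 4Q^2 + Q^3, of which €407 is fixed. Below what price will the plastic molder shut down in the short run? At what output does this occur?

The firm shuts down when price falls below the minimum of average variable cost. AVC = VC/Q = 22 - 4Q + Q^2.
At the minimum of AVC, MC = AVC. MC = 22 - 8Q + 3Q^2; setting MC = AVC gives 2Q^2 - 4Q = 0, so Q = 2. min AVC = 18.
So the shutdown price is €18.

€18 per unit, at Q = 2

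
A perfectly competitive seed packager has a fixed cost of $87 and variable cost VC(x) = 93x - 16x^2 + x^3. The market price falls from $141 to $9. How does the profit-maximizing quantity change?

MC = 93 - 32x + 3x^2; the shutdown threshold is min AVC = $29 (at x = 8).
With P = $141 above the shutdown price, P = MC gives x = 12.
At P = $9 < min AVC = $29, price no longer covers variable cost at any output, so the firm shuts down: x = 0.

Output falls from 12 to 0 (the firm shuts down)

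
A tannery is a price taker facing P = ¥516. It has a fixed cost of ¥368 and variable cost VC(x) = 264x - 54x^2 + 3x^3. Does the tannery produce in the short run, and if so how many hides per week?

Strip out fixed cost: VC = 264x - 54x^2 + 3x^3. Then AVC = 264 - 54x + 3x^2 and MC = 264 - 108x + 9x^2.
AVC hits its minimum where MC = AVC, at x = 9, giving min AVC = 264 - 54·9 + 3·9^2 = ¥21.
Since P = ¥516 ≥ min AVC = ¥21, price covers variable cost and the firm should produce.
Solving P = MC: -252 - 108x + 9x^2 = 0 ⇒ x = -2 or 14. On the upward-sloping branch, x* = 14.
Check: AVC at x = 14 is ¥96 ≤ P, so revenue covers variable cost.
Profit = P·x − TC = 516·14 − 1712 = ¥5512.

Produce at x = 14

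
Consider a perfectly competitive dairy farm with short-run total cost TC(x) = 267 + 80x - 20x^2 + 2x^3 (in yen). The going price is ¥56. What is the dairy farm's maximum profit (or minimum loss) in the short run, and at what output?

AVC = 80 - 20x + 2x^2 has its minimum ¥30 at x = 5; price ¥56 clears that bar, so the firm operates.
MC = 80 - 40x + 6x^2. Setting P = MC and taking the root on the rising branch gives x* = 6.
TR = 56·6 = 336. TC = 267 + 192 = 459. Profit = 336 − 459 = -¥123.
Shutting down would mean losing the fixed cost of ¥267, so operating at a loss of ¥123 is better by ¥144.

Profit = -¥123 at x = 6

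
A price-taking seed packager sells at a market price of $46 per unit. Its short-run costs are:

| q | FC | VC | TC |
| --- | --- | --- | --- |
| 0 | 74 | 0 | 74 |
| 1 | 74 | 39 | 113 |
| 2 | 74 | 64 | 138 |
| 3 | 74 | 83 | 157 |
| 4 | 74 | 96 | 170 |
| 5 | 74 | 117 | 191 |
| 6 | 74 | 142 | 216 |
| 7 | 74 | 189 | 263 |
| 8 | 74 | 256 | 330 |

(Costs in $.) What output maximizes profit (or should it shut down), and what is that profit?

q = 6; profit = $60

Profit at each row (π = 46q − TC): q=0: -74; q=1: -67; q=2: -46; q=3: -19; q=4: 14; q=5: 39; q=6: 60; q=7: 59; q=8: 38.
Profit is maximized at q = 6. AVC there is 142/6 = $23.67 ≤ P, so producing beats shutting down (which would give -$74).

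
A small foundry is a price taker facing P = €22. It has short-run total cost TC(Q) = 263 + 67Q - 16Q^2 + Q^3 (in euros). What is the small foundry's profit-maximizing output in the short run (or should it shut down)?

Produce at Q = 9

Variable cost is VC = 67Q - 16Q^2 + Q^3, so AVC = VC/Q = 67 - 16Q + Q^2 and MC = dTC/dQ = 67 - 32Q + 3Q^2.
AVC is minimized where dAVC/dQ = -16 + 2Q = 0, at Q = 8; min AVC = 67 - 16·8 + 8^2 = €3.
Since P = €22 ≥ min AVC = €3, price covers variable cost and the firm should produce.
Solving P = MC: 45 - 32Q + 3Q^2 = 0 ⇒ Q = 5/3 or 9. On the upward-sloping branch, Q* = 9.
Check: AVC at Q = 9 is €4 ≤ P, so revenue covers variable cost.
Profit = P·Q − TC = 22·9 − 299 = -€101, a loss, but smaller than the €263 fixed cost the firm would lose by shutting down.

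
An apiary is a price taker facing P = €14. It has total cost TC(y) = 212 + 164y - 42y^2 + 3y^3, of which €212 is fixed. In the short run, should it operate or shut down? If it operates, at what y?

Shut down

From TC, MC = TC'(y) = 164 - 84y + 9y^2 and AVC = VC/y = 164 - 42y + 3y^2.
AVC is minimized where dAVC/dy = -42 + 6y = 0, at y = 7; min AVC = 164 - 42·7 + 3·7^2 = €17.
Since P = €14 < min AVC = €17, price fails to cover variable cost at any output.
Best response: produce nothing and absorb the €212 fixed cost.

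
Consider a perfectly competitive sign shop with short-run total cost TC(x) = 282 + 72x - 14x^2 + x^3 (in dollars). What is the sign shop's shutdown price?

$23 per unit

The firm shuts down when price falls below the minimum of average variable cost. AVC = VC/x = 72 - 14x + x^2.
dAVC/dx = -14 + 2x = 0 gives x = 7. min AVC = 72 - 14·7 + 7^2 = 23.
The firm shuts down for any P below $23.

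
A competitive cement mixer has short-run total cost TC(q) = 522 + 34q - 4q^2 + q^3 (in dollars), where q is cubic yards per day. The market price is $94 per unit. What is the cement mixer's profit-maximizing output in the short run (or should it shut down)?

From TC, MC = TC'(q) = 34 - 8q + 3q^2 and AVC = VC/q = 34 - 4q + q^2.
The AVC parabola has its vertex at q = 4/2 = 2, where AVC = 34 - 4·2 + 2^2 = $30.
P = $94 exceeds min AVC = $30, so the firm stays open.
P = MC gives -60 - 8q + 3q^2 = 0, with roots -10/3 and 6. Take the larger (rising MC): q* = 6.
Check: AVC at q = 6 is $46 ≤ P, so revenue covers variable cost.
Profit = P·q − TC = 94·6 − 798 = -$234, a loss, but smaller than the $522 fixed cost the firm would lose by shutting down.

Produce at q = 6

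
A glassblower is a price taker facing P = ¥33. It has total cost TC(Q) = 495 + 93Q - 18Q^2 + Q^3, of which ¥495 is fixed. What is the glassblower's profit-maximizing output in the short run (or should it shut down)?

From TC, MC = TC'(Q) = 93 - 36Q + 3Q^2 and AVC = VC/Q = 93 - 18Q + Q^2.
AVC hits its minimum where MC = AVC, at Q = 9, giving min AVC = 93 - 18·9 + 9^2 = ¥12.
Since P = ¥33 ≥ min AVC = ¥12, price covers variable cost and the firm should produce.
Set P = MC: 33 = 93 - 36Q + 3Q^2 → 60 - 36Q + 3Q^2 = 0. The roots are Q = 2 and Q = 10; the profit-maximizing output is on the rising part of MC, so Q* = 10.
Check: AVC at Q = 10 is ¥13 ≤ P, so revenue covers variable cost.
Profit = P·Q − TC = 33·10 − 625 = -¥295, a loss, but smaller than the ¥495 fixed cost the firm would lose by shutting down.

Produce at Q = 10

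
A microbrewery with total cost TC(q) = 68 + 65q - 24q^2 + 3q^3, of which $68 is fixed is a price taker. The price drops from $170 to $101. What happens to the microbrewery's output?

Output falls from 7 to 6

MC = 65 - 48q + 9q^2; the shutdown threshold is min AVC = $17 (at q = 4).
At P = $170 ≥ min AVC, set P = MC on the rising branch: q = 7.
At P = $101 ≥ min AVC, set P = MC: q = 6. The firm stays open but cuts output.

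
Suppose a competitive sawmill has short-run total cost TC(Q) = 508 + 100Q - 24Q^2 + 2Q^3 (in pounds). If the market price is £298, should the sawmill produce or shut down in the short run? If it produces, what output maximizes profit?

Strip out fixed cost: VC = 100Q - 24Q^2 + 2Q^3. Then AVC = 100 - 24Q + 2Q^2 and MC = 100 - 48Q + 6Q^2.
AVC is minimized where dAVC/dQ = -24 + 4Q = 0, at Q = 6; min AVC = 100 - 24·6 + 2·6^2 = £28.
Since P = £298 ≥ min AVC = £28, price covers variable cost and the firm should produce.
Solving P = MC: -198 - 48Q + 6Q^2 = 0 ⇒ Q = -3 or 11. On the upward-sloping branch, Q* = 11.
Check: AVC at Q = 11 is £78 ≤ P, so revenue covers variable cost.
Profit = P·Q − TC = 298·11 − 1366 = £1912.

Produce at Q = 11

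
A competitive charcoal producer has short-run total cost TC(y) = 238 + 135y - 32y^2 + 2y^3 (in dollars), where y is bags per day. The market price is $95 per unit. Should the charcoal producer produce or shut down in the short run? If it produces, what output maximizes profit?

From TC, MC = TC'(y) = 135 - 64y + 6y^2 and AVC = VC/y = 135 - 32y + 2y^2.
AVC is minimized where dAVC/dy = -32 + 4y = 0, at y = 8; min AVC = 135 - 32·8 + 2·8^2 = $7.
P = $95 exceeds min AVC = $7, so the firm stays open.
Solving P = MC: 40 - 64y + 6y^2 = 0 ⇒ y = 2/3 or 10. On the upward-sloping branch, y* = 10.
Check: AVC at y = 10 is $15 ≤ P, so revenue covers variable cost.
Profit = P·y − TC = 95·10 − 388 = $562.

Produce at y = 10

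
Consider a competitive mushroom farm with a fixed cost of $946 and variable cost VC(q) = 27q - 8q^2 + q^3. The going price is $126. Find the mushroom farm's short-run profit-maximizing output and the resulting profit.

Profit = -$136 at q = 9

AVC = 27 - 8q + q^2; min AVC = $11 at q = 4. Since P = $126 ≥ min AVC, the firm produces.
With MC = 27 - 16q + 3q^2, P = MC on the upward-sloping part at q* = 9.
TR = 126·9 = 1134. TC = 946 + 324 = 1270. Profit = 1134 − 1270 = -$136.
That loss of $136 beats the $946 the firm would lose by shutting down; producing recovers $810 of fixed cost.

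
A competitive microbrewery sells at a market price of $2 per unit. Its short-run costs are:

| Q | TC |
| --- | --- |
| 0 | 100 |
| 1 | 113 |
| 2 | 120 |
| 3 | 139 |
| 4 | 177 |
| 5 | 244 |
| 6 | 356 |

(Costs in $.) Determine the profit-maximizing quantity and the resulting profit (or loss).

Q = 0 (shut down); profit = -$100

Tabulate TR − TC: Q=0: -100; Q=1: -111; Q=2: -116; Q=3: -133; Q=4: -169; Q=5: -234; Q=6: -344.
Profit is highest at Q = 0. Equivalently, the lowest AVC in the table is 20/2 ≈ $10 at Q = 2, and P = $2 falls below it — price never covers variable cost, so the firm shuts down and loses only its fixed cost.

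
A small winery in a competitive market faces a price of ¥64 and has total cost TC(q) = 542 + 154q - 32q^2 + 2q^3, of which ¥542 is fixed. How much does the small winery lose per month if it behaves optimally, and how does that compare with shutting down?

Profit = -¥218 at q = 9

AVC = 154 - 32q + 2q^2; min AVC = ¥26 at q = 8. Since P = ¥64 ≥ min AVC, the firm produces.
With MC = 154 - 64q + 6q^2, P = MC on the upward-sloping part at q* = 9.
TR = 64·9 = 576. TC = 542 + 252 = 794. Profit = 576 − 794 = -¥218.
By producing, the firm covers all variable cost plus ¥324 of fixed cost; shutting down would lose the full ¥542.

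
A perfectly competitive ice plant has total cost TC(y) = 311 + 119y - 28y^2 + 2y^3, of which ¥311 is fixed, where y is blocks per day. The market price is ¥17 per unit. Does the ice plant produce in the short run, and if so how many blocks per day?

Shut down

Strip out fixed cost: VC = 119y - 28y^2 + 2y^3. Then AVC = 119 - 28y + 2y^2 and MC = 119 - 56y + 6y^2.
The AVC parabola has its vertex at y = 28/4 = 7, where AVC = 119 - 28·7 + 2·7^2 = ¥21.
With P < min AVC (¥17 < ¥21), every unit sold adds to the loss.
The firm minimizes its loss by shutting down and losing only its fixed cost of ¥311.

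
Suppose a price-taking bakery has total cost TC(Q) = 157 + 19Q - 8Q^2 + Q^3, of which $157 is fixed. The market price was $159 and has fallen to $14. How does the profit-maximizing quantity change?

Output falls from 10 to 5

MC = 19 - 16Q + 3Q^2; the shutdown threshold is min AVC = $3 (at Q = 4).
At P = $159 ≥ min AVC, set P = MC on the rising branch: Q = 10.
At P = $14 ≥ min AVC, set P = MC: Q = 5. The firm stays open but cuts output.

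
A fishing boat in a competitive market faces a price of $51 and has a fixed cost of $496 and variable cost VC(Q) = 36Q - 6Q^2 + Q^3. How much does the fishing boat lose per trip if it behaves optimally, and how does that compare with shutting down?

Profit = -$396 at Q = 5

AVC = 36 - 6Q + Q^2; min AVC = $27 at Q = 3. Since P = $51 ≥ min AVC, the firm produces.
With MC = 36 - 12Q + 3Q^2, P = MC on the upward-sloping part at Q* = 5.
TR = 51·5 = 255. TC = 496 + 155 = 651. Profit = 255 − 651 = -$396.
Shutting down would mean losing the fixed cost of $496, so operating at a loss of $396 is better by $100.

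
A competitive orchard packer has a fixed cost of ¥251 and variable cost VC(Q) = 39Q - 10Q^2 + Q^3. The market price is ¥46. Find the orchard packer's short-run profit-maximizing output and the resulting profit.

Profit = -¥55 at Q = 7

AVC = 39 - 10Q + Q^2 has its minimum ¥14 at Q = 5; price ¥46 clears that bar, so the firm operates.
With MC = 39 - 20Q + 3Q^2, P = MC on the upward-sloping part at Q* = 7.
TR = 46·7 = 322. TC = 251 + 126 = 377. Profit = 322 − 377 = -¥55.
Shutting down would mean losing the fixed cost of ¥251, so operating at a loss of ¥55 is better by ¥196.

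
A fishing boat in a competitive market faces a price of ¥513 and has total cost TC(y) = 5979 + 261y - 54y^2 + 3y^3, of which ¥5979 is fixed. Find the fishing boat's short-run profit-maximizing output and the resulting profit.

AVC = 261 - 54y + 3y^2 has its minimum ¥18 at y = 9; price ¥513 clears that bar, so the firm operates.
MC = 261 - 108y + 9y^2. Setting P = MC and taking the root on the rising branch gives y* = 14.
TR = 513·14 = 7182. TC = 5979 + 1302 = 7281. Profit = 7182 − 7281 = -¥99.
That loss of ¥99 beats the ¥5979 the firm would lose by shutting down; producing recovers ¥5880 of fixed cost.

Profit = -¥99 at y = 14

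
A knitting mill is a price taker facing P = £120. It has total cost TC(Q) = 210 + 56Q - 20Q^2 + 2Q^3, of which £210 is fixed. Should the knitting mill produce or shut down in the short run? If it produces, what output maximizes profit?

Strip out fixed cost: VC = 56Q - 20Q^2 + 2Q^3. Then AVC = 56 - 20Q + 2Q^2 and MC = 56 - 40Q + 6Q^2.
The AVC parabola has its vertex at Q = 20/4 = 5, where AVC = 56 - 20·5 + 2·5^2 = £6.
Because £120 ≥ £6, revenue can cover variable cost; the firm operates.
Set P = MC: 120 = 56 - 40Q + 6Q^2 → -64 - 40Q + 6Q^2 = 0. The roots are Q = -4/3 and Q = 8; the profit-maximizing output is on the rising part of MC, so Q* = 8.
Check: AVC at Q = 8 is £24 ≤ P, so revenue covers variable cost.
Profit = P·Q − TC = 120·8 − 402 = £558.

Produce at Q = 8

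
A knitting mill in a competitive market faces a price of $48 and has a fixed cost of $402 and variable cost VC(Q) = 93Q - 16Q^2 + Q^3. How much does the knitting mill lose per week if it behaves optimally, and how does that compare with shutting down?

Profit = -$240 at Q = 9

AVC = 93 - 16Q + Q^2 has its minimum $29 at Q = 8; price $48 clears that bar, so the firm operates.
With MC = 93 - 32Q + 3Q^2, P = MC on the upward-sloping part at Q* = 9.
TR = 48·9 = 432. TC = 402 + 270 = 672. Profit = 432 − 672 = -$240.
That loss of $240 beats the $402 the firm would lose by shutting down; producing recovers $162 of fixed cost.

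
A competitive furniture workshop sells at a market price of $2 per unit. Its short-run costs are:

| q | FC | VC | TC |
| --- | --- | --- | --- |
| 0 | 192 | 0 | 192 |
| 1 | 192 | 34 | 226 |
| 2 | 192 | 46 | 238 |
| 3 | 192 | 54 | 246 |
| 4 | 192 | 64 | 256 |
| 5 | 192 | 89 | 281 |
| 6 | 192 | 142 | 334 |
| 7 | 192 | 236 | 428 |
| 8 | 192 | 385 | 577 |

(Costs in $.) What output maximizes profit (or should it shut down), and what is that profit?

q = 0 (shut down); profit = -$192

Profit at each row (π = 2q − TC): q=0: -192; q=1: -224; q=2: -234; q=3: -240; q=4: -248; q=5: -271; q=6: -322; q=7: -414; q=8: -561.
Profit is highest at q = 0. Equivalently, the lowest AVC in the table is 64/4 ≈ $16 at q = 4, and P = $2 falls below it — price never covers variable cost, so the firm shuts down and loses only its fixed cost.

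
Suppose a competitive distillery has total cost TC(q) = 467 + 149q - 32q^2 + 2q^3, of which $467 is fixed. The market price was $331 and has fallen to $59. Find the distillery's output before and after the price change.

Output falls from 13 to 9

AVC = 149 - 32q + 2q^2, minimized at q = 8 where min AVC = $21. MC = 149 - 64q + 6q^2.
At P = $331 ≥ min AVC, set P = MC on the rising branch: q = 13.
At P = $59 ≥ min AVC, set P = MC: q = 9. The firm stays open but cuts output.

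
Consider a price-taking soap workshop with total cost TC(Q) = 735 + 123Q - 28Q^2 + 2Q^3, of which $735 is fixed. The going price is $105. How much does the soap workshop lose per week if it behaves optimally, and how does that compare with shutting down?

AVC = 123 - 28Q + 2Q^2; min AVC = $25 at Q = 7. Since P = $105 ≥ min AVC, the firm produces.
With MC = 123 - 56Q + 6Q^2, P = MC on the upward-sloping part at Q* = 9.
TR = 105·9 = 945. TC = 735 + 297 = 1032. Profit = 945 − 1032 = -$87.
Shutting down would mean losing the fixed cost of $735, so operating at a loss of $87 is better by $648.

Profit = -$87 at Q = 9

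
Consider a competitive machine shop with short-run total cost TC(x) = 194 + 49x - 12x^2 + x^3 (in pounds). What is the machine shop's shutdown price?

The firm shuts down when price falls below the minimum of average variable cost. AVC = VC/x = 49 - 12x + x^2.
At the minimum of AVC, MC = AVC. MC = 49 - 24x + 3x^2; setting MC = AVC gives 2x^2 - 12x = 0, so x = 6. min AVC = 13.
The firm shuts down for any P below £13.

£13 per unit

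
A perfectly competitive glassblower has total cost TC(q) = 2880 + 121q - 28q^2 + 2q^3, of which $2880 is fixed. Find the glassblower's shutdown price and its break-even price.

Shutdown price = $23; break-even price = $313

AVC = 121 - 28q + 2q^2; minimized at q = 7, giving min AVC = $23. That is the shutdown price.
ATC = 2880/q + 121 - 28q + 2q^2. Setting dATC/dq = −2880/q^2 − 28 + 4q = 0 gives q = 12 (since 4·12^3 − 28·12^2 = 2880).
min ATC = 2880/12 + 121 − 28·12 + 2·12^2 = $313. That is the break-even price.
For $23 ≤ P < $313 the firm produces at a loss; below $23 it shuts down.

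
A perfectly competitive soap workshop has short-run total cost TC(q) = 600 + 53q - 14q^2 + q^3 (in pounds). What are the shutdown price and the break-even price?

AVC = 53 - 14q + q^2; minimized at q = 7, giving min AVC = £4. That is the shutdown price.
ATC = 600/q + 53 - 14q + q^2. Setting dATC/dq = −600/q^2 − 14 + 2q = 0 gives q = 10 (since 2·10^3 − 14·10^2 = 600).
min ATC = 600/10 + 53 − 14·10 + 10^2 = £73. That is the break-even price.
Between these two prices the firm operates at a loss; above £73 it earns a profit.

Shutdown price = £4; break-even price = £73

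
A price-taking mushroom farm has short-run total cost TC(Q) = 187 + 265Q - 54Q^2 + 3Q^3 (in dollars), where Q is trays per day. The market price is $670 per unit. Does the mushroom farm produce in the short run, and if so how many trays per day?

Strip out fixed cost: VC = 265Q - 54Q^2 + 3Q^3. Then AVC = 265 - 54Q + 3Q^2 and MC = 265 - 108Q + 9Q^2.
AVC hits its minimum where MC = AVC, at Q = 9, giving min AVC = 265 - 54·9 + 3·9^2 = $22.
Since P = $670 ≥ min AVC = $22, price covers variable cost and the firm should produce.
P = MC gives -405 - 108Q + 9Q^2 = 0, with roots -3 and 15. Take the larger (rising MC): Q* = 15.
Check: AVC at Q = 15 is $130 ≤ P, so revenue covers variable cost.
Profit = P·Q − TC = 670·15 − 2137 = $7913.

Produce at Q = 15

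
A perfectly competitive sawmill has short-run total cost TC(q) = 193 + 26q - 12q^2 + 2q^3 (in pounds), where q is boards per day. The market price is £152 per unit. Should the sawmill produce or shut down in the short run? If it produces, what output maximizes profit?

Produce at q = 7

Variable cost is VC = 26q - 12q^2 + 2q^3, so AVC = VC/q = 26 - 12q + 2q^2 and MC = dTC/dq = 26 - 24q + 6q^2.
AVC is minimized where dAVC/dq = -12 + 4q = 0, at q = 3; min AVC = 26 - 12·3 + 2·3^2 = £8.
P = £152 exceeds min AVC = £8, so the firm stays open.
P = MC gives -126 - 24q + 6q^2 = 0, with roots -3 and 7. Take the larger (rising MC): q* = 7.
Check: AVC at q = 7 is £40 ≤ P, so revenue covers variable cost.
Profit = P·q − TC = 152·7 − 473 = £591.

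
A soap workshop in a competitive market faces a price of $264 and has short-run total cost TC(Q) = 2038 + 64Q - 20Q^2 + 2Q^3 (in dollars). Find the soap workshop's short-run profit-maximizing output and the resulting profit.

AVC = 64 - 20Q + 2Q^2; min AVC = $14 at Q = 5. Since P = $264 ≥ min AVC, the firm produces.
With MC = 64 - 40Q + 6Q^2, P = MC on the upward-sloping part at Q* = 10.
TR = 264·10 = 2640. TC = 2038 + 640 = 2678. Profit = 2640 − 2678 = -$38.
By producing, the firm covers all variable cost plus $2000 of fixed cost; shutting down would lose the full $2038.

Profit = -$38 at Q = 10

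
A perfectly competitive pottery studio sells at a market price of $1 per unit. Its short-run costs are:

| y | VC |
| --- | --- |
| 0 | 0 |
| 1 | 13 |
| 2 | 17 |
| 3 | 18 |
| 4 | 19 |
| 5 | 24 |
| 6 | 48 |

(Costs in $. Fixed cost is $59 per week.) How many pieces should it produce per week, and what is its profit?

y = 0 (shut down); profit = -$59

Compute π = P·y − TC at each output: y=0: -59; y=1: -71; y=2: -74; y=3: -74; y=4: -74; y=5: -78; y=6: -101.
Profit is highest at y = 0. Equivalently, the lowest AVC in the table is 19/4 ≈ $4.75 at y = 4, and P = $1 falls below it — price never covers variable cost, so the firm shuts down and loses only its fixed cost.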